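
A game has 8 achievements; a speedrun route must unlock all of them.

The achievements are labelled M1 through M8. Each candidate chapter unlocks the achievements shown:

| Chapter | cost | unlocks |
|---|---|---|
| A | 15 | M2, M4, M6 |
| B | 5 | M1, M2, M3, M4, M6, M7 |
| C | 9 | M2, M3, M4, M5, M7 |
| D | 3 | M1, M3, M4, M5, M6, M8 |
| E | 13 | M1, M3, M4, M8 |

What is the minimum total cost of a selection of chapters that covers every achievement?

8

B, D together cover every achievement (B ∪ D = {M1, M2, M3, M4, M5, M6, M7, M8}); total cost 5 + 3 = 8.
No covering selection has total cost below 8.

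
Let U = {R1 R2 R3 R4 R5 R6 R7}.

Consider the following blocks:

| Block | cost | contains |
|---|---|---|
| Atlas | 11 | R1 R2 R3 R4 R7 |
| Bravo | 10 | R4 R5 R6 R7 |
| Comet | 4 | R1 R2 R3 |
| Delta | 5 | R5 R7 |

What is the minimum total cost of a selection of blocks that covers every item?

14

Bravo, Comet together cover every item (Bravo ∪ Comet = {R1, R2, R3, R4, R5, R6, R7}); total cost 10 + 4 = 14.
No covering selection has total cost below 14.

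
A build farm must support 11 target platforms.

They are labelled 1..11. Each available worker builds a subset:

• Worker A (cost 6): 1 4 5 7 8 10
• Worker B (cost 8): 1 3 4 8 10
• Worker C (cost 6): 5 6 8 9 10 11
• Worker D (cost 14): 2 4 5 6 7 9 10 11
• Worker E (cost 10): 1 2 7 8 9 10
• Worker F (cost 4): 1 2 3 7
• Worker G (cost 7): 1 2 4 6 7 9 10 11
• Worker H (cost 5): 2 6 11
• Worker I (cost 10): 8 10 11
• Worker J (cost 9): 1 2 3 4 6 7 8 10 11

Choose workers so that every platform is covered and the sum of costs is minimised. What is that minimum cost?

15

C, J together cover every platform (C ∪ J = {1, 2, 3, 4, 5, 6, 7, 8, 9, 10, 11}); total cost 6 + 9 = 15.
The greedy pick G, A, F costs 17; no covering selection beats 15.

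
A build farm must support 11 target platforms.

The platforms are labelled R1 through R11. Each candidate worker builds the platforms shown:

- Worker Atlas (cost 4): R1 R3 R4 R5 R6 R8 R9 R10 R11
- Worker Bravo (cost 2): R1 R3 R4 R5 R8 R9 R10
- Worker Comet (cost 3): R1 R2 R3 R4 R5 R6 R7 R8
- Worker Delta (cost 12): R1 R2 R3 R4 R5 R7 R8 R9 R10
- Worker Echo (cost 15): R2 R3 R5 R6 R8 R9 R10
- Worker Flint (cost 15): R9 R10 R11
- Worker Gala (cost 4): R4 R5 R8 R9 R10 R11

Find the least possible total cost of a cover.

Comet, Gala together cover every platform (Comet ∪ Gala = {R1, R2, R3, R4, R5, R6, R7, R8, R9, R10, R11}); total cost 3 + 4 = 7.
The greedy pick Bravo, Comet, Atlas costs 9; no covering selection beats 7.

7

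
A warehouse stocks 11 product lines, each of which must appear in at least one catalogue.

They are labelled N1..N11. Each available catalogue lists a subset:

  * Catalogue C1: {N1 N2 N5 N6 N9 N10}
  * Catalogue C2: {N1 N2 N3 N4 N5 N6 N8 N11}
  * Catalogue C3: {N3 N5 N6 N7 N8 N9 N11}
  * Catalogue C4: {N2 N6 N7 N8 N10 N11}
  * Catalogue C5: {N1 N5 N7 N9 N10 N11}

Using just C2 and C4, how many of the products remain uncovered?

Union of C2, C4 = {N1, N2, N3, N4, N5, N6, N7, N8, N10, N11}.
Not covered: N9 — 1 product.

1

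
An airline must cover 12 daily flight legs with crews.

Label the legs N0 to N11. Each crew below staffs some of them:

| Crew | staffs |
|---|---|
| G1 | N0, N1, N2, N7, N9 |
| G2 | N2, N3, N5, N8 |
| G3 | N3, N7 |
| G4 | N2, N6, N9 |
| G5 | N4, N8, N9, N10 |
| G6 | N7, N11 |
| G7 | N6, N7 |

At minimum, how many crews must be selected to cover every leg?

5

G1 and G2 and G4 and G5 and G6 together: G1 ∪ G2 ∪ G4 ∪ G5 ∪ G6 = {N0, N1, N2, N3, N4, N5, N6, N7, N8, N9, N10, N11} — every leg is covered.
No 4 of the 7 crews cover everything (all 35 combinations miss at least one leg), so 5 is optimal.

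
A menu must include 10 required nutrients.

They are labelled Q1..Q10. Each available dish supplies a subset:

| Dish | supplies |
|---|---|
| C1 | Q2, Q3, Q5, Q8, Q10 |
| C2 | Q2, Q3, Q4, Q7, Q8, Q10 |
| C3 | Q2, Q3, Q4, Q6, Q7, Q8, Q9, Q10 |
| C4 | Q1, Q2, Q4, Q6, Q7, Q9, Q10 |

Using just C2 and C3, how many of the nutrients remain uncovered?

2

Union of C2, C3 = {Q2, Q3, Q4, Q6, Q7, Q8, Q9, Q10}.
Not covered: Q1, Q5 — 2 nutrients.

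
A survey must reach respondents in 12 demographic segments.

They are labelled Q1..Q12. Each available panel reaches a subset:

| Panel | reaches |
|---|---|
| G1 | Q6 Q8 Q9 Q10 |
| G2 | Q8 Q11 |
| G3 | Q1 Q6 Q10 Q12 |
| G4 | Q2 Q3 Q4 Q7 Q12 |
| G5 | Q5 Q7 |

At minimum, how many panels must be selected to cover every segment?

5

Take {G1, G2, G3, G4, G5}. Their union is {Q1, Q2, Q3, Q4, Q5, Q6, Q7, Q8, Q9, Q10, Q11, Q12}, which is all 12 segments.
No 4 of the 5 panels cover everything (all 5 combinations miss at least one segment), so 5 is optimal.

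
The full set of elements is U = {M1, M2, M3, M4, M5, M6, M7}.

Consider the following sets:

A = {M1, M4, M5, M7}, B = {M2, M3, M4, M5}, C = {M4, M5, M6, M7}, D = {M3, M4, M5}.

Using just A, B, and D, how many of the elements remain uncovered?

Union of A, B, D = {M1, M2, M3, M4, M5, M7}.
Not covered: M6 — 1 element.

1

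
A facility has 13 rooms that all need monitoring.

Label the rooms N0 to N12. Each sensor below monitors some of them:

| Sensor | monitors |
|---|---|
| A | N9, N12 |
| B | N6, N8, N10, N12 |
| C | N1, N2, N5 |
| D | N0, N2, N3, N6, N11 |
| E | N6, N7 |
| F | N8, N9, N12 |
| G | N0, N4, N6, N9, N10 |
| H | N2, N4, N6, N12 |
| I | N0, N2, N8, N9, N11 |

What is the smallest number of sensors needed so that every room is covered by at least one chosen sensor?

5

B and C and D and E and G together: B ∪ C ∪ D ∪ E ∪ G = {N0, N1, N2, N3, N4, N5, N6, N7, N8, N9, N10, N11, N12} — every room is covered.
No 4 of the 9 sensors cover everything (all 126 combinations miss at least one room), so 5 is optimal.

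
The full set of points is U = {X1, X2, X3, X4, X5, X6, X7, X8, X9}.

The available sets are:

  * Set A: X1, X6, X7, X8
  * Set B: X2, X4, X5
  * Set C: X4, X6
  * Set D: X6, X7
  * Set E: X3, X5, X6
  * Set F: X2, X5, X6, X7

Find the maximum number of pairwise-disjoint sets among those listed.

B, D are pairwise disjoint (B={X2,X4,X5}; D={X6,X7}).
Every remaining set overlaps one of these, and no 3 of the listed sets are pairwise disjoint, so 2 is the maximum.

2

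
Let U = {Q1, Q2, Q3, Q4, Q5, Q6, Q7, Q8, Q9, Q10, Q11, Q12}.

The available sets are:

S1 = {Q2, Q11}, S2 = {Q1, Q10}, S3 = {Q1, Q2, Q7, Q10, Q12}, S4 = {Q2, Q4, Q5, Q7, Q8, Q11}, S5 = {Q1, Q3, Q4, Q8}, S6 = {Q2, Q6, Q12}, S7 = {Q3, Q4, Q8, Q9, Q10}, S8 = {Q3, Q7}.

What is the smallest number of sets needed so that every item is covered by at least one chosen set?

S2 and S4 and S6 and S7 together: S2 ∪ S4 ∪ S6 ∪ S7 = {Q1, Q2, Q3, Q4, Q5, Q6, Q7, Q8, Q9, Q10, Q11, Q12} — every item is covered.
No 3 of the 8 sets cover everything (all 56 combinations miss at least one item), so 4 is optimal.

4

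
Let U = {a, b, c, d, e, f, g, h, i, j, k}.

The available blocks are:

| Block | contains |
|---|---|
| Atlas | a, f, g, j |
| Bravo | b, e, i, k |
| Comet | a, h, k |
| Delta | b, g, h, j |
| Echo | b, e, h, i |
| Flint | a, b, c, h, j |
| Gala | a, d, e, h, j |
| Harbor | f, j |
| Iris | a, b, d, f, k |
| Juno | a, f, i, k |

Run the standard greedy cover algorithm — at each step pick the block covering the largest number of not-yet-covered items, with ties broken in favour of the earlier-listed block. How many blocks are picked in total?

4

Greedy: pick Flint (covers 5 new) → pick Bravo (covers 3 new) → pick Atlas (covers 2 new) → pick Gala (covers 1 new). Total picks: 4.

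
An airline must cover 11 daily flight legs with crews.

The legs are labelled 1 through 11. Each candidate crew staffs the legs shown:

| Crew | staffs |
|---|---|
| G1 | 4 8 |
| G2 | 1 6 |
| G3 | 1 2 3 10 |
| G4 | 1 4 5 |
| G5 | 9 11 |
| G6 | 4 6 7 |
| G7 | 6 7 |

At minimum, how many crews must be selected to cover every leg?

5

G1 and G3 and G4 and G5 and G6 together: G1 ∪ G3 ∪ G4 ∪ G5 ∪ G6 = {1, 2, 3, 4, 5, 6, 7, 8, 9, 10, 11} — every leg is covered.
No 4 of the 7 crews cover everything (all 35 combinations miss at least one leg), so 5 is optimal.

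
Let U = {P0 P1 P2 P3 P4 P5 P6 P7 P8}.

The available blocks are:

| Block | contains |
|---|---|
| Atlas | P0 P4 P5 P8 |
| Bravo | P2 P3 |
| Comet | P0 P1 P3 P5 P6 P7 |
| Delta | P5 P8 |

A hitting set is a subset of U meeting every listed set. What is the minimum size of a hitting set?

2

Take H = {P2, P5}. Each listed block contains at least one of these, so H is a hitting set of size 2.
The blocks Bravo, Delta are pairwise disjoint, so any hitting set needs a separate point for each — at least 2. Hence 2 is optimal.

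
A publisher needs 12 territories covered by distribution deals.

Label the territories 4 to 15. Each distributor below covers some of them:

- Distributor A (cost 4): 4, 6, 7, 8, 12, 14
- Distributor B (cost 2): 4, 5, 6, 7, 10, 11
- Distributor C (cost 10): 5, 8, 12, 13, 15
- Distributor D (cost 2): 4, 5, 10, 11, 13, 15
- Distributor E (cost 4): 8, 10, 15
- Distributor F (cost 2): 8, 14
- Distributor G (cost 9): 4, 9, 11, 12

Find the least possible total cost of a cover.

15

A, D, G together cover every territory (A ∪ D ∪ G = {4, 5, 6, 7, 8, 9, 10, 11, 12, 13, 14, 15}); total cost 4 + 2 + 9 = 15.
The greedy pick B, D, F, A, G costs 19; no covering selection beats 15.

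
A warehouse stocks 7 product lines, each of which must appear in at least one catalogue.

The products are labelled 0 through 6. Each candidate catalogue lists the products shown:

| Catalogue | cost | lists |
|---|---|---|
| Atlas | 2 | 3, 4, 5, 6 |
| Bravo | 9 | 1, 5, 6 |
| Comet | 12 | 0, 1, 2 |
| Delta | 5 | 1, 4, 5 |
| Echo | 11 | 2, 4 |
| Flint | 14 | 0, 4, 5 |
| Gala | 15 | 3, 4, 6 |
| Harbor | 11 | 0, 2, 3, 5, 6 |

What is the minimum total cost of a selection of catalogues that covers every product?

14

Atlas, Comet together cover every product (Atlas ∪ Comet = {0, 1, 2, 3, 4, 5, 6}); total cost 2 + 12 = 14.
No covering selection has total cost below 14.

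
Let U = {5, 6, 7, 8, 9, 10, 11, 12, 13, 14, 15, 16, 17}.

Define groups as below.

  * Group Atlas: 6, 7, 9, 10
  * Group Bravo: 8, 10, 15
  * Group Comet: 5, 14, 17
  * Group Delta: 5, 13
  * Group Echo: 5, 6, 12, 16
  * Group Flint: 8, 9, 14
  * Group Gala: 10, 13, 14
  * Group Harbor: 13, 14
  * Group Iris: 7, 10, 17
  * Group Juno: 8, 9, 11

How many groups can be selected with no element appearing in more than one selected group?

4

Echo, Harbor, Iris, Juno are pairwise disjoint (Echo={5,6,12,16}; Harbor={13,14}; Iris={7,10,17}; Juno={8,9,11}).
Every remaining group overlaps one of these, and no 5 of the listed groups are pairwise disjoint, so 4 is the maximum.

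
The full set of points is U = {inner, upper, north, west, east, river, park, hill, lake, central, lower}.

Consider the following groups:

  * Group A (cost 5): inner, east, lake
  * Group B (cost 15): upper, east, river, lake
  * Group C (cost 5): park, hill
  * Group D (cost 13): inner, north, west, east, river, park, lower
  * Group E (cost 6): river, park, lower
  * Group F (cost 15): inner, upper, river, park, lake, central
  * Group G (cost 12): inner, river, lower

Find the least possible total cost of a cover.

C, D, F together cover every point (C ∪ D ∪ F = {inner, upper, north, west, east, river, park, hill, lake, central, lower}); total cost 5 + 13 + 15 = 33.
The greedy pick A, E, C, D, F costs 44; no covering selection beats 33.

33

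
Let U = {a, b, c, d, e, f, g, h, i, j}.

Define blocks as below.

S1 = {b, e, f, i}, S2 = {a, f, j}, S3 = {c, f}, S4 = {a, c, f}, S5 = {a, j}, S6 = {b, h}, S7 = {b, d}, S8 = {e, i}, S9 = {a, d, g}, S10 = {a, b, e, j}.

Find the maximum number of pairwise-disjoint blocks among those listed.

4

S3, S5, S7, S8 are pairwise disjoint (S3={c,f}; S5={a,j}; S7={b,d}; S8={e,i}).
Every remaining block overlaps one of these, and no 5 of the listed blocks are pairwise disjoint, so 4 is the maximum.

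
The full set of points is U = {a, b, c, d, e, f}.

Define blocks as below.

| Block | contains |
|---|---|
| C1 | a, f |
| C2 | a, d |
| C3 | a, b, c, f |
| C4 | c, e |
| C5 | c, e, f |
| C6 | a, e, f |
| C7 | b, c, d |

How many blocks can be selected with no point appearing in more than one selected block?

C1, C4 are pairwise disjoint (C1={a,f}; C4={c,e}).
Every remaining block overlaps one of these, and no 3 of the listed blocks are pairwise disjoint, so 2 is the maximum.

2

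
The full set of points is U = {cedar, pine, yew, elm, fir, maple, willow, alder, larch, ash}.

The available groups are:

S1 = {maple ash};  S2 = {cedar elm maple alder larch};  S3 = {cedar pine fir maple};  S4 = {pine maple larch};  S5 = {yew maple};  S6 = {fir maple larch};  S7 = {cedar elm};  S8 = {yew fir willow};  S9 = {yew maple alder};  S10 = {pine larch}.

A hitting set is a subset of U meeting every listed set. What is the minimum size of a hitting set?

4

The 4 points {cedar, pine, yew, maple} hit every group.
The groups S1, S7, S8, S10 are pairwise disjoint, so any hitting set needs a separate point for each — at least 4. Hence 4 is optimal.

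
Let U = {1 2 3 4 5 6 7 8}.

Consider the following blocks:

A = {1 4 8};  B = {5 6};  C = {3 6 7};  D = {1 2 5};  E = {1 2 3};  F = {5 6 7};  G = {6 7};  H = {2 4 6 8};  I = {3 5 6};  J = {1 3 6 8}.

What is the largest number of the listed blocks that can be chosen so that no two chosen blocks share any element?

E, F are pairwise disjoint (E={1,2,3}; F={5,6,7}).
Every remaining block overlaps one of these, and no 3 of the listed blocks are pairwise disjoint, so 2 is the maximum.

2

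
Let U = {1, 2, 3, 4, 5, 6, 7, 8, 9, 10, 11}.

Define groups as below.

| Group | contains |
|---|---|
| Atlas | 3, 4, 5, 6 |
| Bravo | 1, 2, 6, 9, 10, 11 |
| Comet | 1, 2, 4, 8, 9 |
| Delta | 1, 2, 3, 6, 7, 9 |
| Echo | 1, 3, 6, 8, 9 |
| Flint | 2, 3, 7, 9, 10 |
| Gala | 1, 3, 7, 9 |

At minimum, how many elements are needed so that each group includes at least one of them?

H = {4, 9} meets every group (each contains at least one member of H), and |H| = 2.
No single element lies in every group, so at least 2 are needed and 2 is optimal.

2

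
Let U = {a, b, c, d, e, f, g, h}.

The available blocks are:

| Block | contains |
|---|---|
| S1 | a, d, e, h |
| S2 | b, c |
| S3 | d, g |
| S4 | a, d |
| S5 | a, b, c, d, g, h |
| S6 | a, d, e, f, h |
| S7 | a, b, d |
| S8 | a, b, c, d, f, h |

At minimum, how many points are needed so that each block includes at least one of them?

The 2 points {b, d} hit every block.
The blocks S2, S4 are pairwise disjoint, so any hitting set needs a separate point for each — at least 2. Hence 2 is optimal.

2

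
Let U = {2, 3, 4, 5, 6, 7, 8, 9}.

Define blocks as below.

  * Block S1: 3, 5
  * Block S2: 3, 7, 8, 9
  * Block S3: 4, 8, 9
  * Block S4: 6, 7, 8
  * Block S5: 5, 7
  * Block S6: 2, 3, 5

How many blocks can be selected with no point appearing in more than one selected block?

S4, S6 are pairwise disjoint (S4={6,7,8}; S6={2,3,5}).
Every remaining block overlaps one of these, and no 3 of the listed blocks are pairwise disjoint, so 2 is the maximum.

2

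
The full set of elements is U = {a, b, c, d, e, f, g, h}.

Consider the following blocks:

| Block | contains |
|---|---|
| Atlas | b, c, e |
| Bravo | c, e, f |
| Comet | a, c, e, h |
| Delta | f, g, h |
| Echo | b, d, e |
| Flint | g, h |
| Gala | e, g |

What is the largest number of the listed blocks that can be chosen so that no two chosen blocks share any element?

2

Atlas, Delta are pairwise disjoint (Atlas={b,c,e}; Delta={f,g,h}).
Every remaining block overlaps one of these, and no 3 of the listed blocks are pairwise disjoint, so 2 is the maximum.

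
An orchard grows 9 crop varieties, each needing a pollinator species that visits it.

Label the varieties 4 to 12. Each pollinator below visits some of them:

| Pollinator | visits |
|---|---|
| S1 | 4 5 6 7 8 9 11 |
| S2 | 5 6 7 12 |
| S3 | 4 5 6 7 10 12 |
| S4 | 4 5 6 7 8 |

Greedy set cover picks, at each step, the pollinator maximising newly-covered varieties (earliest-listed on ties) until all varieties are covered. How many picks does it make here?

Greedy: pick S1 (covers 7 new) → pick S3 (covers 2 new). Total picks: 2.

2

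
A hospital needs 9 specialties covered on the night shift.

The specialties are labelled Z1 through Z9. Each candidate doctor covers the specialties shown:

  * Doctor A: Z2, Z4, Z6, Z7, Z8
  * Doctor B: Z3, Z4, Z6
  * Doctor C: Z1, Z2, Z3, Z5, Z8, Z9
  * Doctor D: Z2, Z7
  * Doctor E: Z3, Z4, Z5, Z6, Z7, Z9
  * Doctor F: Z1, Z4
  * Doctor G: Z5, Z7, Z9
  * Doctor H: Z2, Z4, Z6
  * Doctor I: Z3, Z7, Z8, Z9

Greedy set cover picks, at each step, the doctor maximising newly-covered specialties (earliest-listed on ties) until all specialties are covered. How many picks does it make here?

2

Greedy: pick C (covers 6 new) → pick A (covers 3 new). Total picks: 2.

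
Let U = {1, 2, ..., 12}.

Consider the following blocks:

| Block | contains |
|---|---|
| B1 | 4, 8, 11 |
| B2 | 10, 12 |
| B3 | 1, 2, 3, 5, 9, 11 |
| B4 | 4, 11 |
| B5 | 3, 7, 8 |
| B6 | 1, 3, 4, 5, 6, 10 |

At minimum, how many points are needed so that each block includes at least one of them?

H = {3, 4, 12} meets every block (each contains at least one member of H), and |H| = 3.
The blocks B2, B4, B5 are pairwise disjoint, so any hitting set needs a separate point for each — at least 3. Hence 3 is optimal.

3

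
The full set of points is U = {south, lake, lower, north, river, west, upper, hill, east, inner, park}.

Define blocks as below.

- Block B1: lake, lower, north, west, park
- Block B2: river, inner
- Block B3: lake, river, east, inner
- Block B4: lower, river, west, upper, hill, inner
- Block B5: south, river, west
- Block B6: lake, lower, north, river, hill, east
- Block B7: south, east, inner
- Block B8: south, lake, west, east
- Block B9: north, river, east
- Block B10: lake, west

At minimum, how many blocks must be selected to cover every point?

3

Take {B1, B4, B8}. Their union is {south, lake, lower, north, river, west, upper, hill, east, inner, park}, which is all 11 points.
Only B4 contains upper, so B4 is forced; the remaining 5 points need at least 2 more blocks (each remaining block adds at most 3) — so at least 3 blocks are needed, and 3 is optimal.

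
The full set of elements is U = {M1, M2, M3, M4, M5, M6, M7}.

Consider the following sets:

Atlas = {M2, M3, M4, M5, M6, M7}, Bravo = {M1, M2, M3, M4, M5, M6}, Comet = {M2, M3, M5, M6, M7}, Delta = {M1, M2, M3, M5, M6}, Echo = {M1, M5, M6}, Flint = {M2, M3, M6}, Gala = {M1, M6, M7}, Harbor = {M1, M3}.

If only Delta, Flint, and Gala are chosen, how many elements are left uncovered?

Union of Delta, Flint, Gala = {M1, M2, M3, M5, M6, M7}.
Not covered: M4 — 1 element.

1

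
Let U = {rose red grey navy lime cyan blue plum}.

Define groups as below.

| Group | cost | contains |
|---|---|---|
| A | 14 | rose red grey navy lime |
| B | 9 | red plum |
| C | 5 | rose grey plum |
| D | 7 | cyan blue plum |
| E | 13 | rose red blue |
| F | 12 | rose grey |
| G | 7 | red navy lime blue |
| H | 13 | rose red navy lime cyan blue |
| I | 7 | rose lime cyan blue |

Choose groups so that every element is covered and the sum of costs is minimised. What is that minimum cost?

C, H together cover every element (C ∪ H = {rose, red, grey, navy, lime, cyan, blue, plum}); total cost 5 + 13 = 18.
The greedy pick C, G, D costs 19; no covering selection beats 18.

18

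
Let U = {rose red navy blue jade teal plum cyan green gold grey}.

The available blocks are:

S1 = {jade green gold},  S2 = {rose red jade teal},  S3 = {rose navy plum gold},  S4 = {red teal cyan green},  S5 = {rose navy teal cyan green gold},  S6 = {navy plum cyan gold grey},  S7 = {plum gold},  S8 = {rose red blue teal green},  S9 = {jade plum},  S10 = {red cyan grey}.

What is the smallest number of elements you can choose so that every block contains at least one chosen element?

The 3 elements {red, plum, gold} hit every block.
No choice of 2 elements meets every block, so 3 is the minimum.

3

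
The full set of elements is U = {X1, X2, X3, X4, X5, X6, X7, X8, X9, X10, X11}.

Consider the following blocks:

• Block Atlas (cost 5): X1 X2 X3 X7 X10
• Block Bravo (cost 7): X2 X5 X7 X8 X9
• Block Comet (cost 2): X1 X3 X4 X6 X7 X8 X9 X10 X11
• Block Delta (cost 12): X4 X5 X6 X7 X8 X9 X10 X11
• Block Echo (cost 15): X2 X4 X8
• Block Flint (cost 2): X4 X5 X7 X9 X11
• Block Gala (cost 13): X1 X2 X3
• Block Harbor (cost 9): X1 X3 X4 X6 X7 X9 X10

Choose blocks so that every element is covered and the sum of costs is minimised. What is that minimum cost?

9

Atlas, Comet, Flint together cover every element (Atlas ∪ Comet ∪ Flint = {X1, X2, X3, X4, X5, X6, X7, X8, X9, X10, X11}); total cost 5 + 2 + 2 = 9.
No covering selection has total cost below 9.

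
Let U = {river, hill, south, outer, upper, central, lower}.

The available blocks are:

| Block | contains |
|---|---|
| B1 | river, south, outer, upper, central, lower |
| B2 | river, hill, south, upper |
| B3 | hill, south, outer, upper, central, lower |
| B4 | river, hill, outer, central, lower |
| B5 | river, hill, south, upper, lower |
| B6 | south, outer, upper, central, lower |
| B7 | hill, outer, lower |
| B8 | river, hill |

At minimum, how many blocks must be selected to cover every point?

2

Take {B3, B8}. Their union is {river, hill, south, outer, upper, central, lower}, which is all 7 points.
No single block has all 7 points (the largest, B1, has 6), so 2 is optimal.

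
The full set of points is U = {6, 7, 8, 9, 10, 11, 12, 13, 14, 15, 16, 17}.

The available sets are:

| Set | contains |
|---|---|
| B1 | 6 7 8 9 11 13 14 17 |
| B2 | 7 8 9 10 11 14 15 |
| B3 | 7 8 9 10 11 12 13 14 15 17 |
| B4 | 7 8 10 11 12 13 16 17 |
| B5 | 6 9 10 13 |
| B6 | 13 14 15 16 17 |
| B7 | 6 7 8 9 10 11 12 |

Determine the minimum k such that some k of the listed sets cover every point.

2

B6 and B7 together: B6 ∪ B7 = {6, 7, 8, 9, 10, 11, 12, 13, 14, 15, 16, 17} — every point is covered.
No single set has all 12 points (the largest, B3, has 10), so 2 is optimal.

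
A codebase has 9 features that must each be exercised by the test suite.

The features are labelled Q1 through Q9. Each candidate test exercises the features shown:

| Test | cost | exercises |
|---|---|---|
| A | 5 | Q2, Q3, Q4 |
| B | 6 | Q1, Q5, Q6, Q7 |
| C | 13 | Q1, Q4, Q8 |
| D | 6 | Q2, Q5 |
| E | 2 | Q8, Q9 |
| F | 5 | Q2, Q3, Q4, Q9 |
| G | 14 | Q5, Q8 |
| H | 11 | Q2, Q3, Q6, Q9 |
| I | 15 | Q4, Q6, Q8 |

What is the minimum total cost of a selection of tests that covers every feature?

A, B, E together cover every feature (A ∪ B ∪ E = {Q1, Q2, Q3, Q4, Q5, Q6, Q7, Q8, Q9}); total cost 5 + 6 + 2 = 13.
No covering selection has total cost below 13.

13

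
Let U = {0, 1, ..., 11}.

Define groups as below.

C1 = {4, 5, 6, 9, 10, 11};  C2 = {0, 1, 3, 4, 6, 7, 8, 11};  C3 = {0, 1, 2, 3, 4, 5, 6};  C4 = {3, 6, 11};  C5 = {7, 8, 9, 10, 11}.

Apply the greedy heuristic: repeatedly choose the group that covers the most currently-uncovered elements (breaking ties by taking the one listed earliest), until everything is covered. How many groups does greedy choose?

Greedy: pick C2 (covers 8 new) → pick C1 (covers 3 new) → pick C3 (covers 1 new). Total picks: 3.
(The true minimum cover uses only 2 groups, so greedy is not optimal here.)

3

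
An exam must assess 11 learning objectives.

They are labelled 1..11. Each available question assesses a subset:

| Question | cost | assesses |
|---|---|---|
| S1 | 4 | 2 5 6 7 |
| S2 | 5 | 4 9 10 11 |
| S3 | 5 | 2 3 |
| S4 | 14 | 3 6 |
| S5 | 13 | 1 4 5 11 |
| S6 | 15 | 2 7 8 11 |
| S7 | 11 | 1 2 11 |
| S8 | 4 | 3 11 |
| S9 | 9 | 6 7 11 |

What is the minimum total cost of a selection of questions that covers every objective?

S1, S2, S6, S7, S8 together cover every objective (S1 ∪ S2 ∪ S6 ∪ S7 ∪ S8 = {1, 2, 3, 4, 5, 6, 7, 8, 9, 10, 11}); total cost 4 + 5 + 15 + 11 + 4 = 39.
No covering selection has total cost below 39.

39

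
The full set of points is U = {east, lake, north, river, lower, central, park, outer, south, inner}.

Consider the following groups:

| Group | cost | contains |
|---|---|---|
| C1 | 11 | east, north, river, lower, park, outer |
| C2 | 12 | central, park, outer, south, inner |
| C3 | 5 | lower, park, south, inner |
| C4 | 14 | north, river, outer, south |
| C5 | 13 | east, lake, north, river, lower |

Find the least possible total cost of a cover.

C2, C5 together cover every point (C2 ∪ C5 = {east, lake, north, river, lower, central, park, outer, south, inner}); total cost 12 + 13 = 25.
The greedy pick C3, C1, C2, C5 costs 41; no covering selection beats 25.

25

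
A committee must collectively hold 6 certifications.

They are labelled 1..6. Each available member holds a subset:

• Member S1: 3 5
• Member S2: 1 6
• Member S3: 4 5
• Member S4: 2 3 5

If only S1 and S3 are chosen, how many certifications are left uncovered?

3

Union of S1, S3 = {3, 4, 5}.
Not covered: 1, 2, 6 — 3 certifications.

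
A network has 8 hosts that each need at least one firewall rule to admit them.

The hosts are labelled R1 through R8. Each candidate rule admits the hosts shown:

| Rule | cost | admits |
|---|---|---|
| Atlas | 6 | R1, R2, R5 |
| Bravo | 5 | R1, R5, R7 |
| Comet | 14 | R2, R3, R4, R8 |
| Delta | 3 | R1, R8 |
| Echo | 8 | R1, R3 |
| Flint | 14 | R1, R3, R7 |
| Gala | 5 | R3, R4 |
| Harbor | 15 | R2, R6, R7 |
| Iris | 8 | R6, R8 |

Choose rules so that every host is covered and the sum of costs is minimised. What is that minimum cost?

24

Atlas, Bravo, Gala, Iris together cover every host (Atlas ∪ Bravo ∪ Gala ∪ Iris = {R1, R2, R3, R4, R5, R6, R7, R8}); total cost 6 + 5 + 5 + 8 = 24.
The greedy pick Delta, Bravo, Gala, Atlas, Iris costs 27; no covering selection beats 24.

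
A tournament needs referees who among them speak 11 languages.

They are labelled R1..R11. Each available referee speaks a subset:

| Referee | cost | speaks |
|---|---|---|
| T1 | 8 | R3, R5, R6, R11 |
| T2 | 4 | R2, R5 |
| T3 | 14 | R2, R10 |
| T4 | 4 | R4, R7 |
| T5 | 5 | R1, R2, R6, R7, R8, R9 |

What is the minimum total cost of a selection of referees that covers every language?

31

T1, T3, T4, T5 together cover every language (T1 ∪ T3 ∪ T4 ∪ T5 = {R1, R2, R3, R4, R5, R6, R7, R8, R9, R10, R11}); total cost 8 + 14 + 4 + 5 = 31.
No covering selection has total cost below 31.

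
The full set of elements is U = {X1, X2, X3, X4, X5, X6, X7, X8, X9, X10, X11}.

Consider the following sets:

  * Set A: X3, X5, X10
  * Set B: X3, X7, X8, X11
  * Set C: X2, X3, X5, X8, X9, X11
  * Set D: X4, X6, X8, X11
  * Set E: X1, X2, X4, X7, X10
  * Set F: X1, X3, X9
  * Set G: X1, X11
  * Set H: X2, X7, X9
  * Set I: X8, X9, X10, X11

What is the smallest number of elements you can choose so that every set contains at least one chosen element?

3

T = {X3, X7, X11} meets every set (each contains at least one member of T), and |T| = 3.
The sets A, D, H are pairwise disjoint, so any hitting set needs a separate element for each — at least 3. Hence 3 is optimal.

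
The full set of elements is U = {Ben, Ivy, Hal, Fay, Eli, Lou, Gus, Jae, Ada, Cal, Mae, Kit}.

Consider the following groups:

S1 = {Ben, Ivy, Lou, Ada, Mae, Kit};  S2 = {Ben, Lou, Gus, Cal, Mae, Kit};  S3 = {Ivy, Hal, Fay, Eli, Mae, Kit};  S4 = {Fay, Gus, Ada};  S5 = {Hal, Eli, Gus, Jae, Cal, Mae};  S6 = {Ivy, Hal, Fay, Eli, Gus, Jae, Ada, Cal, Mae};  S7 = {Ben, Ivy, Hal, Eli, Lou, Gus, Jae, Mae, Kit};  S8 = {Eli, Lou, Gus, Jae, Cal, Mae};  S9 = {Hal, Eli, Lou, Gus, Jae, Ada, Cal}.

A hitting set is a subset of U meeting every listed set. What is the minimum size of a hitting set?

H = {Gus, Kit} meets every group (each contains at least one member of H), and |H| = 2.
No single element lies in every group, so at least 2 are needed and 2 is optimal.

2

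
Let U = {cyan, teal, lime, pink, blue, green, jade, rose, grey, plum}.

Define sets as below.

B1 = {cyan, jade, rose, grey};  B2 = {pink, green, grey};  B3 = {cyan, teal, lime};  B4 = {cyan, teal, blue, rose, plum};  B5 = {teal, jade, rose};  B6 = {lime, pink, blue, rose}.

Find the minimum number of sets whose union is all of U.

B2 and B3 and B4 and B5 together: B2 ∪ B3 ∪ B4 ∪ B5 = {cyan, teal, lime, pink, blue, green, jade, rose, grey, plum} — every point is covered.
No 3 of the 6 sets cover everything (all 20 combinations miss at least one point), so 4 is optimal.

4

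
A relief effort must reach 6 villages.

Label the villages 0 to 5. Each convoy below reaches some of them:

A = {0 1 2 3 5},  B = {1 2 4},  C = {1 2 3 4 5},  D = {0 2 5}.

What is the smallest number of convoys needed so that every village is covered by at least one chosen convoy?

A and C together: A ∪ C = {0, 1, 2, 3, 4, 5} — every village is covered.
No single convoy has all 6 villages (the largest, A, has 5), so 2 is optimal.

2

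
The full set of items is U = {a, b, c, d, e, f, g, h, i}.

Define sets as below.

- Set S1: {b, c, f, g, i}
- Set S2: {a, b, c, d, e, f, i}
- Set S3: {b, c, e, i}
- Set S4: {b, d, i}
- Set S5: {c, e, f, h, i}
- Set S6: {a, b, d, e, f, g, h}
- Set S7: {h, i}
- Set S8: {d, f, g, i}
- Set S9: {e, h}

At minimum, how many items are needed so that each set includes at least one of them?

The 2 items {h, i} hit every set.
The sets S8, S9 are pairwise disjoint, so any hitting set needs a separate item for each — at least 2. Hence 2 is optimal.

2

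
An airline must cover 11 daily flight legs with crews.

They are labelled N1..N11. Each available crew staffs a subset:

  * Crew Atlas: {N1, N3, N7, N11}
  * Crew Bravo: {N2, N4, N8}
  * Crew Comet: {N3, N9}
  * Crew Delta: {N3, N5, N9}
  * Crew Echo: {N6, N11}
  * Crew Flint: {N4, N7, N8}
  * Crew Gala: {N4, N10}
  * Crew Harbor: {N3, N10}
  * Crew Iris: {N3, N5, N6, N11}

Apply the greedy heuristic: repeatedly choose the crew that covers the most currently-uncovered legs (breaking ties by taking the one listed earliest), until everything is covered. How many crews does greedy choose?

Greedy: pick Atlas (covers 4 new) → pick Bravo (covers 3 new) → pick Delta (covers 2 new) → pick Echo (covers 1 new) → pick Gala (covers 1 new). Total picks: 5.

5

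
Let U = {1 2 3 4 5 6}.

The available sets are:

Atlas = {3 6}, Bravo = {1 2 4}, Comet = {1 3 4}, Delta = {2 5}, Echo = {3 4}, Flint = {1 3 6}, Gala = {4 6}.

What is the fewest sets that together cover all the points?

Comet, Delta, and Gala cover everything between them: the union {1, 2, 3, 4, 5, 6} is all of U.
Only Delta contains 5, so Delta is forced; the remaining 4 points need at least 2 more sets (each remaining set adds at most 3) — so at least 3 sets are needed, and 3 is optimal.

3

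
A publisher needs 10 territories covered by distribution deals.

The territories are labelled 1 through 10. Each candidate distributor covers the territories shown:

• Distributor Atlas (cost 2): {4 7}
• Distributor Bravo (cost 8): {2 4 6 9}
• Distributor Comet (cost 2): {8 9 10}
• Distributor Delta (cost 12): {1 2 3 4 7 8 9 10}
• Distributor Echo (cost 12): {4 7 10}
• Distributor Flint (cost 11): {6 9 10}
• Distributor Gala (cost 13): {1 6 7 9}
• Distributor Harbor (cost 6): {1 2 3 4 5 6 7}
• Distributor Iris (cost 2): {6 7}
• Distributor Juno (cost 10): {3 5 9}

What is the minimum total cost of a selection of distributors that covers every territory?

Comet, Harbor together cover every territory (Comet ∪ Harbor = {1, 2, 3, 4, 5, 6, 7, 8, 9, 10}); total cost 2 + 6 = 8.
No covering selection has total cost below 8.

8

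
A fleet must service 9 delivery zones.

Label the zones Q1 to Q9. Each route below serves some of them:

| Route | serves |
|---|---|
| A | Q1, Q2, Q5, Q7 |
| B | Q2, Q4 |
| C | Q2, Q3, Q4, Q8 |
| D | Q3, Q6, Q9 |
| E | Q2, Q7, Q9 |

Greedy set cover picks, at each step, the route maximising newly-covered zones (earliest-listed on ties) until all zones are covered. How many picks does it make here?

3

Greedy: pick A (covers 4 new) → pick C (covers 3 new) → pick D (covers 2 new). Total picks: 3.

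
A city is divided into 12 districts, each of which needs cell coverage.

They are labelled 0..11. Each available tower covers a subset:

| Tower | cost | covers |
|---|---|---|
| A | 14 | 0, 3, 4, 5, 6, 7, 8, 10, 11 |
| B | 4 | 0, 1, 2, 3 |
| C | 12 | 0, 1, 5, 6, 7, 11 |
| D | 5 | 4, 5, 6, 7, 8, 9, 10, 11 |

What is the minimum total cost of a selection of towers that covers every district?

9

B, D together cover every district (B ∪ D = {0, 1, 2, 3, 4, 5, 6, 7, 8, 9, 10, 11}); total cost 4 + 5 = 9.
No covering selection has total cost below 9.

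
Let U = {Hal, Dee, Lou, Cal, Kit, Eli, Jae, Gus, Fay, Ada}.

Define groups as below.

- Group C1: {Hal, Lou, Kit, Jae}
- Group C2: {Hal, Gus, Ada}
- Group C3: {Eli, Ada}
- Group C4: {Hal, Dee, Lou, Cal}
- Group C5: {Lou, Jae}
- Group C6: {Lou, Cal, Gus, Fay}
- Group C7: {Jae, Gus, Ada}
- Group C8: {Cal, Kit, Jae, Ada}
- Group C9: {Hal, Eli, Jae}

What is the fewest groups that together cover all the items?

C1 and C3 and C4 and C6 together: C1 ∪ C3 ∪ C4 ∪ C6 = {Hal, Dee, Lou, Cal, Kit, Eli, Jae, Gus, Fay, Ada} — every item is covered.
No 3 of the 9 groups cover everything (all 84 combinations miss at least one item), so 4 is optimal.

4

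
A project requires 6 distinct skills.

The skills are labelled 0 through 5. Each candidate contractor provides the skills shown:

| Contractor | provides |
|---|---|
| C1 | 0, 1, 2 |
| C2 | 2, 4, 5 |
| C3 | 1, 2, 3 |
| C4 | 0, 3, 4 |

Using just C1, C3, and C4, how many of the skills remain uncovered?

1

Union of C1, C3, C4 = {0, 1, 2, 3, 4}.
Not covered: 5 — 1 skill.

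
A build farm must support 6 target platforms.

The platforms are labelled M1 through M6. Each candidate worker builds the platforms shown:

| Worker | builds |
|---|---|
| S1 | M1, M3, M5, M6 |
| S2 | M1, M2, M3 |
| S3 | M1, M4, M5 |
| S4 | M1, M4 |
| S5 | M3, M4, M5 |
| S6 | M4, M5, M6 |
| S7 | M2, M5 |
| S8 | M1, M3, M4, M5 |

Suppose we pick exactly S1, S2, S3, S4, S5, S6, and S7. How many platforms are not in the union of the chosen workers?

Union of S1, S2, S3, S4, S5, S6, S7 = {M1, M2, M3, M4, M5, M6} — that's every platform, so 0 are uncovered.

0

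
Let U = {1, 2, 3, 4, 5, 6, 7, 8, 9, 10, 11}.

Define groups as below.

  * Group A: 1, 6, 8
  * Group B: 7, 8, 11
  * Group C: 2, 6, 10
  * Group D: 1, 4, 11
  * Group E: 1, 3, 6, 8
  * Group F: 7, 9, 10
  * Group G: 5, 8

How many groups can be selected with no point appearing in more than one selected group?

C, D, G are pairwise disjoint (C={2,6,10}; D={1,4,11}; G={5,8}).
Every remaining group overlaps one of these, and no 4 of the listed groups are pairwise disjoint, so 3 is the maximum.

3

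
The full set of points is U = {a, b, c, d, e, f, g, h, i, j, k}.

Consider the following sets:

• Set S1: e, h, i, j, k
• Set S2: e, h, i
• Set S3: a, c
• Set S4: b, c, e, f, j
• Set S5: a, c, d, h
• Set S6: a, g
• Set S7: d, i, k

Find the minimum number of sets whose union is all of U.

4

S4 and S5 and S6 and S7 together: S4 ∪ S5 ∪ S6 ∪ S7 = {a, b, c, d, e, f, g, h, i, j, k} — every point is covered.
No 3 of the 7 sets cover everything (all 35 combinations miss at least one point), so 4 is optimal.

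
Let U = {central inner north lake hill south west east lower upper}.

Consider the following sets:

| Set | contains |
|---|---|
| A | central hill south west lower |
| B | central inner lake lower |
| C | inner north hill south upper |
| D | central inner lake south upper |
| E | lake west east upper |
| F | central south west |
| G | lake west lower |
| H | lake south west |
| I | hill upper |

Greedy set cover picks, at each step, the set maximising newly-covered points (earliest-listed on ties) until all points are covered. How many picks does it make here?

Greedy: pick A (covers 5 new) → pick C (covers 3 new) → pick E (covers 2 new). Total picks: 3.

3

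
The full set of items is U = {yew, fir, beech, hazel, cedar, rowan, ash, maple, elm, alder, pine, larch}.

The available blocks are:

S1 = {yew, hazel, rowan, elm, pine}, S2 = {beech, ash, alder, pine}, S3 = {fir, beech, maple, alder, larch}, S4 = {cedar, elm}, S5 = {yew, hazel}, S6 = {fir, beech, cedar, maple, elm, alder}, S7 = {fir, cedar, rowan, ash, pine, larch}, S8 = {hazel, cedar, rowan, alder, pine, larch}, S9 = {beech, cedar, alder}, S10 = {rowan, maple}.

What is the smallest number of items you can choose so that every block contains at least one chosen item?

4

H = {beech, hazel, rowan, elm} meets every block (each contains at least one member of H), and |H| = 4.
The blocks S2, S4, S5, S10 are pairwise disjoint, so any hitting set needs a separate item for each — at least 4. Hence 4 is optimal.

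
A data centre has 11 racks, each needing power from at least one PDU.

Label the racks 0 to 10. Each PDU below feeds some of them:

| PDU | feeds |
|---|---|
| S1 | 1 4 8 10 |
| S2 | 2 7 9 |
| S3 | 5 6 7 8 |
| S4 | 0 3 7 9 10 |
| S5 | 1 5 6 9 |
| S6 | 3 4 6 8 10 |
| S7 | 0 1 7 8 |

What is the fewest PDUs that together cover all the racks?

4

S2 and S3 and S6 and S7 together: S2 ∪ S3 ∪ S6 ∪ S7 = {0, 1, 2, 3, 4, 5, 6, 7, 8, 9, 10} — every rack is covered.
No 3 of the 7 PDUs cover everything (all 35 combinations miss at least one rack), so 4 is optimal.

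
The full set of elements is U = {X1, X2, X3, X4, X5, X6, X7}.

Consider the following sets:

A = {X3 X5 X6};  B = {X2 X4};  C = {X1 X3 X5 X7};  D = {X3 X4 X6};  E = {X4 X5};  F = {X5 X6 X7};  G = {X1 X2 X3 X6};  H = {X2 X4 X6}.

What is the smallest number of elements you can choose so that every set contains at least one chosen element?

The 3 elements {X2, X3, X5} hit every set.
No choice of 2 elements meets every set, so 3 is the minimum.

3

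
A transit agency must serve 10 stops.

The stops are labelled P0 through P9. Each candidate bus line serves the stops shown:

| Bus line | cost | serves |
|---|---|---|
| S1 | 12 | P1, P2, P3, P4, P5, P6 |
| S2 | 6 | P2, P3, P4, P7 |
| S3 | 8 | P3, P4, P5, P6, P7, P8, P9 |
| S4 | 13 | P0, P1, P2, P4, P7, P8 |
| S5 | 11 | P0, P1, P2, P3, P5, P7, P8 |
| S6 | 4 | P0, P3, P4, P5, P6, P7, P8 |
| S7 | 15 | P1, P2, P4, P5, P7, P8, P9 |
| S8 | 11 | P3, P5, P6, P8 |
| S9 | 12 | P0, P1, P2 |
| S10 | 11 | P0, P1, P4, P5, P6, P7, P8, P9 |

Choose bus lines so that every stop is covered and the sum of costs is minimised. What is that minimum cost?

S2, S10 together cover every stop (S2 ∪ S10 = {P0, P1, P2, P3, P4, P5, P6, P7, P8, P9}); total cost 6 + 11 = 17.
The greedy pick S6, S7 costs 19; no covering selection beats 17.

17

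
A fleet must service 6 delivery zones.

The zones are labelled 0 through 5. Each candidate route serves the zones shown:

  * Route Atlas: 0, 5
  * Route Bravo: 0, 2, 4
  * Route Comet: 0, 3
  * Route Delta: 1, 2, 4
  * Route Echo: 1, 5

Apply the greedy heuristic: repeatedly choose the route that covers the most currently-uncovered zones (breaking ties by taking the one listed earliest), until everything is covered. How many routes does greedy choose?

3

Greedy: pick Bravo (covers 3 new) → pick Echo (covers 2 new) → pick Comet (covers 1 new). Total picks: 3.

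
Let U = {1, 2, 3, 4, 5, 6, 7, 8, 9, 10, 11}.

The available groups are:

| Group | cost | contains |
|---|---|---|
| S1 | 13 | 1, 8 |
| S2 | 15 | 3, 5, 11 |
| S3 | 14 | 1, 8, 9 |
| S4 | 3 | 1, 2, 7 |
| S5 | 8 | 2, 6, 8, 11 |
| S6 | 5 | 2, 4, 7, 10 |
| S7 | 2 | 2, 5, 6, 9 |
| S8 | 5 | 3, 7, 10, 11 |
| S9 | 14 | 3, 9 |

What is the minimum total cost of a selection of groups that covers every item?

23

S4, S5, S6, S7, S8 together cover every item (S4 ∪ S5 ∪ S6 ∪ S7 ∪ S8 = {1, 2, 3, 4, 5, 6, 7, 8, 9, 10, 11}); total cost 3 + 8 + 5 + 2 + 5 = 23.
No covering selection has total cost below 23.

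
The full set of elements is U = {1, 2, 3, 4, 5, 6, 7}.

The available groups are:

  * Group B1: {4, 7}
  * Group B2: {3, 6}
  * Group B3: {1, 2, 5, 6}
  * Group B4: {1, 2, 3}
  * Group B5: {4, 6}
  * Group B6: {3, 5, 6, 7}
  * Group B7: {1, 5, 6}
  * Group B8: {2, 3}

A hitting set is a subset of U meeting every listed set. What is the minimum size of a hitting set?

The 3 elements {3, 4, 6} hit every group.
The groups B1, B7, B8 are pairwise disjoint, so any hitting set needs a separate element for each — at least 3. Hence 3 is optimal.

3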